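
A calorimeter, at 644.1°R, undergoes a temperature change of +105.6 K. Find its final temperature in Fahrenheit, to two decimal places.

Initial temperature in Celsius: (644.1 - 491.67) × 5/9 = 84.6833°C.
The 105.6 K change is an interval; Kelvin and Celsius degrees are the same size, so ΔC = +105.6°C.
Final Celsius temperature: 84.6833 + 105.6000 = 190.2833°C.
In Fahrenheit: 190.2833 × 1.8 + 32 = 374.51°F.

374.51°F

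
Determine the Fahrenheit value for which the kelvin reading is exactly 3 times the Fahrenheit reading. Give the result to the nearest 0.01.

104.47°F

Let F be the Fahrenheit reading. The kelvin reading is K = 5/9·F + 255.372.
Require K = 3·F: 5/9·F + 255.372 = 3·F.
(-22/9)·F = -255.372  ⇒  F = 104.47.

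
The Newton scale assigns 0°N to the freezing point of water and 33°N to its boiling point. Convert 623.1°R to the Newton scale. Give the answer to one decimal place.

First in Celsius: (623.1 - 491.67) × 5/9 = 73.0167°C.
Linearly onto the Newton scale: 0 + (73.0167 / 100) × (33 - 0) = 24.1°N.

24.1°N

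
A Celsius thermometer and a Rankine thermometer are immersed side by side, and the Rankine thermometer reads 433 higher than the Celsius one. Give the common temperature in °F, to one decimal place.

Let x be the Celsius reading; then the Rankine reading is 1.8·x + 491.67.
(1.8·x + 491.67) - x = 433  ⇒  (0.8)·x = -58.67  ⇒  x = -73.3375°C.
In Fahrenheit: -73.3375 × 1.8 + 32 = -100.0°F.

-100.0°F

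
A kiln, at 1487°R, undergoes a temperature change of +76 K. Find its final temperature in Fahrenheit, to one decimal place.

Initial temperature in Celsius: (1487 - 491.67) × 5/9 = 552.9611°C.
The 76 K change is an interval; Kelvin and Celsius degrees are the same size, so ΔC = +76°C.
Final Celsius temperature: 552.9611 + 76.0000 = 628.9611°C.
In Fahrenheit: 628.9611 × 1.8 + 32 = 1164.1°F.

1164.1°F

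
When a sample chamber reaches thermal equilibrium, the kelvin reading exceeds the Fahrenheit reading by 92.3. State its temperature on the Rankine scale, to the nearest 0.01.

Let x be the Fahrenheit reading; then the kelvin reading is 5/9·x + 255.372.
(5/9·x + 255.372) - x = 92.3  ⇒  (-4/9)·x = -163.072  ⇒  x = 366.9125°F.
In Celsius: (366.9125 - 32) × 5/9 = 186.0625°C.
In Rankine: 186.0625 × 1.8 + 491.67 = 826.58°R.

826.58°R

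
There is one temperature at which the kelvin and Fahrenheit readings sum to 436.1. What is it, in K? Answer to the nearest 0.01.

319.92 K

Let K be the kelvin reading. The Fahrenheit reading is F = 1.8·K - 459.67.
Require K + F = 436.1: (2.8)·K - 459.67 = 436.1.
K = (436.1 + 459.67) / (2.8) = 319.92.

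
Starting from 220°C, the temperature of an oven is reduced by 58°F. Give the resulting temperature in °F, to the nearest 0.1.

The 58°F change is an interval, so only the factor 5/9 applies: -58 × 5/9 = -32.2222°C.
Final Celsius temperature: 220.0000 - 32.2222 = 187.7778°C.
In Fahrenheit: 187.7778 × 1.8 + 32 = 370.0°F.

370.0°F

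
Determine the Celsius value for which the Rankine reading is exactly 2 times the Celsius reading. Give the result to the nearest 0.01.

2458.35°C

Let C be the Celsius reading. The Rankine reading is R = 1.8·C + 491.67.
Require R = 2·C: 1.8·C + 491.67 = 2·C.
(-0.2)·C = -491.67  ⇒  C = 2458.35.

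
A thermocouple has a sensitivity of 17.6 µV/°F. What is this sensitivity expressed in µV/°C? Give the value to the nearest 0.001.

31.680 µV/°C

The quantity depends on a temperature interval, so only the ratio of degree sizes applies; the offset between the scales is irrelevant.
A change of 1°C is a change of 1.8°F, so per °C the value is 17.6 × 1.8 = 31.680.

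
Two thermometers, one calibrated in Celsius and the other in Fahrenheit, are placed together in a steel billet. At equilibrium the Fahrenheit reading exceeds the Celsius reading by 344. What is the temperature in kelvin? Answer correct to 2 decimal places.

Let x be the Celsius reading; then the Fahrenheit reading is 1.8·x + 32.
(1.8·x + 32) - x = 344  ⇒  (0.8)·x = 312  ⇒  x = 390.0000°C.
In kelvin: 390.0000 + 273.15 = 663.15 K.

663.15 K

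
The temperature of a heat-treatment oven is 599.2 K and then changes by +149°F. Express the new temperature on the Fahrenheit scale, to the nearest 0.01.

Initial temperature in Celsius: 599.2 - 273.15 = 326.0500°C.
The 149°F change is an interval, so only the factor 5/9 applies: +149 × 5/9 = +82.7778°C.
Final Celsius temperature: 326.0500 + 82.7778 = 408.8278°C.
In Fahrenheit: 408.8278 × 1.8 + 32 = 767.89°F.

767.89°F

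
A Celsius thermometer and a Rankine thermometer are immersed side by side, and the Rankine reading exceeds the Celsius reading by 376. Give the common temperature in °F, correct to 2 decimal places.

Let x be the Celsius reading; then the Rankine reading is 1.8·x + 491.67.
(1.8·x + 491.67) - x = 376  ⇒  (0.8)·x = -115.67  ⇒  x = -144.5875°C.
In Fahrenheit: -144.5875 × 1.8 + 32 = -228.26°F.

-228.26°F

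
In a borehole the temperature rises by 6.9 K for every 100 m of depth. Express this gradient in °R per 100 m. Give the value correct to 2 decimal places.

The quantity depends on a temperature interval, so only the ratio of degree sizes applies; the offset between the scales is irrelevant.
A change of 1 K is a change of 1.8°R, so 6.9 × 1.8 = 12.42.

12.42 °R/100 m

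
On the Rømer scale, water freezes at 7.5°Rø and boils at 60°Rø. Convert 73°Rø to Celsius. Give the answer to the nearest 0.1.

Linear interpolation between the fixed points: C = (73 - 7.5) × 100 / (60 - 7.5) = 124.7619°C.

124.8°C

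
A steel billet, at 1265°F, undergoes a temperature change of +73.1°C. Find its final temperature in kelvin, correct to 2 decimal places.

Initial temperature in Celsius: (1265 - 32) × 5/9 = 685.0000°C.
Final Celsius temperature: 685.0000 + 73.1000 = 758.1000°C.
In kelvin: 758.1000 + 273.15 = 1031.25 K.

1031.25 K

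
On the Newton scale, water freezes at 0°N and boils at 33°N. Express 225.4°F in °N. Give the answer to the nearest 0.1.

35.5°N

First in Celsius: (225.4 - 32) × 5/9 = 107.4444°C.
Linearly onto the Newton scale: 0 + (107.4444 / 100) × (33 - 0) = 35.5°N.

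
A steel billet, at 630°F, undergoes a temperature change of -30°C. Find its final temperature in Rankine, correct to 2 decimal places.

1035.67°R

Initial temperature in Celsius: (630 - 32) × 5/9 = 332.2222°C.
Final Celsius temperature: 332.2222 - 30.0000 = 302.2222°C.
In Rankine: 302.2222 × 1.8 + 491.67 = 1035.67°R.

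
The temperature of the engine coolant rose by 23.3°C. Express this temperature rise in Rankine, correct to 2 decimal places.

Only the scale ratio 1.8 matters for a change in temperature.
23.3 × 1.8 = 41.94.

41.94°R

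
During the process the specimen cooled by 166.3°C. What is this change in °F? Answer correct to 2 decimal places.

299.34°F

An interval of 1°C corresponds to 1.8°F.
166.3 × 1.8 = 299.34.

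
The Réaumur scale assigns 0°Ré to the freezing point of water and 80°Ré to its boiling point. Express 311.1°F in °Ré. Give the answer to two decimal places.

First in Celsius: (311.1 - 32) × 5/9 = 155.0556°C.
Linearly onto the Réaumur scale: 0 + (155.0556 / 100) × (80 - 0) = 124.04°Ré.

124.04°Ré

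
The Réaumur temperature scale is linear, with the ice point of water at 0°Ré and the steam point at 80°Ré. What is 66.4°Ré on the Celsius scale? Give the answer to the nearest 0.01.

83.00°C

Linear interpolation between the fixed points: C = (66.4 - 0) × 100 / (80 - 0) = 83.0000°C.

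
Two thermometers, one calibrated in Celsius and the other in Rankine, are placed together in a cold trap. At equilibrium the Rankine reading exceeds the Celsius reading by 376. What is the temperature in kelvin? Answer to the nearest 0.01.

Let x be the Celsius reading; then the Rankine reading is 1.8·x + 491.67.
(1.8·x + 491.67) - x = 376  ⇒  (0.8)·x = -115.67  ⇒  x = -144.5875°C.
In kelvin: -144.5875 + 273.15 = 128.56 K.

128.56 K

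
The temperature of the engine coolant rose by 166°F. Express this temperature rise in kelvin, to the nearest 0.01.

92.22 K

Only the scale ratio 5/9 matters for a change in temperature.
166 × 5/9 = 92.22.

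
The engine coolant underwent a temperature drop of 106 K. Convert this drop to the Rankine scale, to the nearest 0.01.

190.80°R

Only the scale ratio 1.8 matters for a change in temperature.
106 × 1.8 = 190.80.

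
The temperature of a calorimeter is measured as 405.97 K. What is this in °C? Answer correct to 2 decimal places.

In Celsius: 405.97 - 273.15 = 132.8200°C.

132.82°C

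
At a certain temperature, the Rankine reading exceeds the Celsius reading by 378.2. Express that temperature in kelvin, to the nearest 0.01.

131.31 K

Let x be the Celsius reading; then the Rankine reading is 1.8·x + 491.67.
(1.8·x + 491.67) - x = 378.2  ⇒  (0.8)·x = -113.47  ⇒  x = -141.8375°C.
In kelvin: -141.8375 + 273.15 = 131.31 K.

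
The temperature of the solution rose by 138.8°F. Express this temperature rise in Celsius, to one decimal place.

For a temperature interval the offset drops out; only the factor 5/9 applies.
138.8 × 5/9 = 77.1.

77.1°C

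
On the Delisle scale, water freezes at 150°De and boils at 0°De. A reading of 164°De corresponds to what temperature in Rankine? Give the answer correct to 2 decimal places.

474.87°R

Linear interpolation between the fixed points: C = (164 - 150) × 100 / (0 - 150) = -9.3333°C.
Then -9.3333 × 1.8 + 491.67 = 474.87°R.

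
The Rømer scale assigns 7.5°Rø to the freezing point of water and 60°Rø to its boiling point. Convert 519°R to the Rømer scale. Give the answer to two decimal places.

First in Celsius: (519 - 491.67) × 5/9 = 15.1833°C.
Linearly onto the Rømer scale: 7.5 + (15.1833 / 100) × (60 - 7.5) = 15.47°Rø.

15.47°Rø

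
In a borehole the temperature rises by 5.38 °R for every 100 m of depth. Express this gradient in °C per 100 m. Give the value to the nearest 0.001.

Since only a temperature interval is involved, the additive offset between the scales drops out.
A change of 1°R is a change of 5/9°C, so 5.38 × 5/9 = 2.989.

2.989 °C/100 m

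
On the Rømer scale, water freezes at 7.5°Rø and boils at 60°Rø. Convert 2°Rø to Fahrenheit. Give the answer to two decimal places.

Linear interpolation between the fixed points: C = (2 - 7.5) × 100 / (60 - 7.5) = -10.4762°C.
Then -10.4762 × 1.8 + 32 = 13.14°F.

13.14°F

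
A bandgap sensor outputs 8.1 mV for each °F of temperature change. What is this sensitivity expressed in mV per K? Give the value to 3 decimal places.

14.580 mV per K

The quantity depends on a temperature interval, so only the ratio of degree sizes applies; the offset between the scales is irrelevant.
A change of 1 K is a change of 1.8°F, so per K the value is 8.1 × 1.8 = 14.580.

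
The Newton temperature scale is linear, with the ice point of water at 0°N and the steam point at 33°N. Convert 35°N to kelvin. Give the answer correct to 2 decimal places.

Linear interpolation between the fixed points: C = (35 - 0) × 100 / (33 - 0) = 106.0606°C.
Then 106.0606 + 273.15 = 379.21 K.

379.21 K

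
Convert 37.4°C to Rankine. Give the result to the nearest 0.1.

559.0°R

In Rankine: 37.4000 × 1.8 + 491.67 = 559.0°R.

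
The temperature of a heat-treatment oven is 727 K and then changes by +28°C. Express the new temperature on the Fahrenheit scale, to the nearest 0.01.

Initial temperature in Celsius: 727 - 273.15 = 453.8500°C.
Final Celsius temperature: 453.8500 + 28.0000 = 481.8500°C.
In Fahrenheit: 481.8500 × 1.8 + 32 = 899.33°F.

899.33°F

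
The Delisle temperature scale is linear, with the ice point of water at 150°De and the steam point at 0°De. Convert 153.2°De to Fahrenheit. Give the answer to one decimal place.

28.2°F

Linear interpolation between the fixed points: C = (153.2 - 150) × 100 / (0 - 150) = -2.1333°C.
Then -2.1333 × 1.8 + 32 = 28.2°F.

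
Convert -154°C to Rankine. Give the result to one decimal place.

214.5°R

In Rankine: -154.0000 × 1.8 + 491.67 = 214.5°R.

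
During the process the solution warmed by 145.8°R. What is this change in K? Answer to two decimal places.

Only the scale ratio 5/9 matters for a change in temperature.
145.8 × 5/9 = 81.00.

81.00 K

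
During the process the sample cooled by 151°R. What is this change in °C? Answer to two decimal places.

83.89°C

Only the scale ratio 5/9 matters for a change in temperature.
151 × 5/9 = 83.89.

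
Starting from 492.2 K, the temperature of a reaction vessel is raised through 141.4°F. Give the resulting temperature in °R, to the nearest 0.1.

Initial temperature in Celsius: 492.2 - 273.15 = 219.0500°C.
The 141.4°F change is an interval, so only the factor 5/9 applies: +141.4 × 5/9 = +78.5556°C.
Final Celsius temperature: 219.0500 + 78.5556 = 297.6056°C.
In Rankine: 297.6056 × 1.8 + 491.67 = 1027.4°R.

1027.4°R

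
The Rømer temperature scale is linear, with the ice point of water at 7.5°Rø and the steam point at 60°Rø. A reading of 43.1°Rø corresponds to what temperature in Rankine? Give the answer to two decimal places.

613.73°R

Linear interpolation between the fixed points: C = (43.1 - 7.5) × 100 / (60 - 7.5) = 67.8095°C.
Then 67.8095 × 1.8 + 491.67 = 613.73°R.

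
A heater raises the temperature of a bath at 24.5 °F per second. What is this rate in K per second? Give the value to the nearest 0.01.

13.61 K/second

Since only a temperature interval is involved, the additive offset between the scales drops out.
A change of 1°F is a change of 5/9 K, so 24.5 × 5/9 = 13.61.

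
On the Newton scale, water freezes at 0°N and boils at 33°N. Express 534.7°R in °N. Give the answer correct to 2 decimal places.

7.89°N

First in Celsius: (534.7 - 491.67) × 5/9 = 23.9056°C.
Linearly onto the Newton scale: 0 + (23.9056 / 100) × (33 - 0) = 7.89°N.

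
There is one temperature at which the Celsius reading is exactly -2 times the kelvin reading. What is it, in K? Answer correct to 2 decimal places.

Let K be the kelvin reading. The Celsius reading is C = 1·K - 273.15.
Require C = -2·K: 1·K - 273.15 = -2·K.
(3)·K = 273.15  ⇒  K = 91.05.

91.05 K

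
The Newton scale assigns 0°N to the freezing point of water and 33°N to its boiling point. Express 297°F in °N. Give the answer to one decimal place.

48.6°N

First in Celsius: (297 - 32) × 5/9 = 147.2222°C.
Linearly onto the Newton scale: 0 + (147.2222 / 100) × (33 - 0) = 48.6°N.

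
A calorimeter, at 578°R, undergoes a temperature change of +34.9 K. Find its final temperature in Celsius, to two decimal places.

82.86°C

Initial temperature in Celsius: (578 - 491.67) × 5/9 = 47.9611°C.
The 34.9 K change is an interval; Kelvin and Celsius degrees are the same size, so ΔC = +34.9°C.
Final Celsius temperature: 47.9611 + 34.9000 = 82.8611°C.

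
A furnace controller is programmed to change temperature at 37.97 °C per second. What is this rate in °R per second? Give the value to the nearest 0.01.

68.35 °R/second

Since only a temperature interval is involved, the additive offset between the scales drops out.
A change of 1°C is a change of 1.8°R, so 37.97 × 1.8 = 68.35.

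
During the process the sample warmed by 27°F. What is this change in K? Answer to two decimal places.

15.00 K

An interval of 1°F corresponds to 5/9 K.
27 × 5/9 = 15.00.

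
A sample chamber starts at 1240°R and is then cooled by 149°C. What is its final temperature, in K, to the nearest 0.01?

Initial temperature in Celsius: (1240 - 491.67) × 5/9 = 415.7389°C.
Final Celsius temperature: 415.7389 - 149.0000 = 266.7389°C.
In kelvin: 266.7389 + 273.15 = 539.89 K.

539.89 K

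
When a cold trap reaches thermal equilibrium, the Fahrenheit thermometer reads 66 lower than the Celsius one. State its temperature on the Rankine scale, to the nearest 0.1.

Let x be the Celsius reading; then the Fahrenheit reading is 1.8·x + 32.
(1.8·x + 32) - x = -66  ⇒  (0.8)·x = -98  ⇒  x = -122.5000°C.
In Rankine: -122.5000 × 1.8 + 491.67 = 271.2°R.

271.2°R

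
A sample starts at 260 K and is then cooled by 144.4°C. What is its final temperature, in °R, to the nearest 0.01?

Initial temperature in Celsius: 260 - 273.15 = -13.1500°C.
Final Celsius temperature: -13.1500 - 144.4000 = -157.5500°C.
In Rankine: -157.5500 × 1.8 + 491.67 = 208.08°R.

208.08°R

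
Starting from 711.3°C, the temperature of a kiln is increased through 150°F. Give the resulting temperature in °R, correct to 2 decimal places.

The 150°F change is an interval, so only the factor 5/9 applies: +150 × 5/9 = +83.3333°C.
Final Celsius temperature: 711.3000 + 83.3333 = 794.6333°C.
In Rankine: 794.6333 × 1.8 + 491.67 = 1922.01°R.

1922.01°R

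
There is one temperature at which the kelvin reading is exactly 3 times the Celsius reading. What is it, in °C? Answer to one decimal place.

136.6°C

Let C be the Celsius reading. The kelvin reading is K = 1·C + 273.15.
Require K = 3·C: 1·C + 273.15 = 3·C.
(-2)·C = -273.15  ⇒  C = 136.6.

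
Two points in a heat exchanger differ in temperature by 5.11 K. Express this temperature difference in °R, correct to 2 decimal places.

For a temperature interval the offset drops out; only the factor 1.8 applies.
5.11 × 1.8 = 9.20.

9.20°R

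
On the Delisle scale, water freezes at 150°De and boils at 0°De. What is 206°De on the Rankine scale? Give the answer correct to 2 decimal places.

Linear interpolation between the fixed points: C = (206 - 150) × 100 / (0 - 150) = -37.3333°C.
Then -37.3333 × 1.8 + 491.67 = 424.47°R.

424.47°R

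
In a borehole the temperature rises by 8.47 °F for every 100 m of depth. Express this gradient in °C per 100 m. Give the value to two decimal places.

4.71 °C/100 m

The quantity depends on a temperature interval, so only the ratio of degree sizes applies; the offset between the scales is irrelevant.
A change of 1°F is a change of 5/9°C, so 8.47 × 5/9 = 4.71.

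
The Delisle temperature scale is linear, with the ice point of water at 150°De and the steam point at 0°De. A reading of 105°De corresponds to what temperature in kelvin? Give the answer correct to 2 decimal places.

303.15 K

Linear interpolation between the fixed points: C = (105 - 150) × 100 / (0 - 150) = 30.0000°C.
Then 30.0000 + 273.15 = 303.15 K.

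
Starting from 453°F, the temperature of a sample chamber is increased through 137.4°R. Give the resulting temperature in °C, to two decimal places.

Initial temperature in Celsius: (453 - 32) × 5/9 = 233.8889°C.
The 137.4°R change is an interval, so only the factor 5/9 applies: +137.4 × 5/9 = +76.3333°C.
Final Celsius temperature: 233.8889 + 76.3333 = 310.2222°C.

310.22°C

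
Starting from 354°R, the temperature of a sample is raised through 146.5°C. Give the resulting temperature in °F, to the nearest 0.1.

158.0°F

Initial temperature in Celsius: (354 - 491.67) × 5/9 = -76.4833°C.
Final Celsius temperature: -76.4833 + 146.5000 = 70.0167°C.
In Fahrenheit: 70.0167 × 1.8 + 32 = 158.0°F.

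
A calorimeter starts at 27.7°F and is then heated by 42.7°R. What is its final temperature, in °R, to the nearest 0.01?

Initial temperature in Celsius: (27.7 - 32) × 5/9 = -2.3889°C.
The 42.7°R change is an interval, so only the factor 5/9 applies: +42.7 × 5/9 = +23.7222°C.
Final Celsius temperature: -2.3889 + 23.7222 = 21.3333°C.
In Rankine: 21.3333 × 1.8 + 491.67 = 530.07°R.

530.07°R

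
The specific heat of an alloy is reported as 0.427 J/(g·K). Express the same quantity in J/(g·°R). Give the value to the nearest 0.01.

Since only a temperature interval is involved, the additive offset between the scales drops out.
A change of 1°R is a change of 5/9 K, so per °R the value is 0.427 × 5/9 = 0.24.

0.24 J/(g·°R)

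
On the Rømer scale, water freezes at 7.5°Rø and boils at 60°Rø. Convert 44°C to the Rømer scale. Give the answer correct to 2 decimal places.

Linearly onto the Rømer scale: 7.5 + (44.0000 / 100) × (60 - 7.5) = 30.60°Rø.

30.60°Rø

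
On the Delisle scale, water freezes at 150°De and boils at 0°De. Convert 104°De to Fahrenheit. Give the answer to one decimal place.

Linear interpolation between the fixed points: C = (104 - 150) × 100 / (0 - 150) = 30.6667°C.
Then 30.6667 × 1.8 + 32 = 87.2°F.

87.2°F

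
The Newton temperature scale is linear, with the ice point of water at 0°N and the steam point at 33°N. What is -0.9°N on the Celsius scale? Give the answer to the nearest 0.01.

-2.73°C

Linear interpolation between the fixed points: C = (-0.9 - 0) × 100 / (33 - 0) = -2.7273°C.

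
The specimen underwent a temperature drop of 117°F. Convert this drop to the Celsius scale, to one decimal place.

For a temperature interval the offset drops out; only the factor 5/9 applies.
117 × 5/9 = 65.0.

65.0°C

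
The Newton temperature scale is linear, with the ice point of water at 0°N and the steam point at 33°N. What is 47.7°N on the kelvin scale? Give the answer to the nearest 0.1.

417.7 K

Linear interpolation between the fixed points: C = (47.7 - 0) × 100 / (33 - 0) = 144.5455°C.
Then 144.5455 + 273.15 = 417.7 K.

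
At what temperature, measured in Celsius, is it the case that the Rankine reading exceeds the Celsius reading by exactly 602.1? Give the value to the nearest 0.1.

Let C be the Celsius reading. The Rankine reading is R = 1.8·C + 491.67.
Require R - C = 602.1: (0.8)·C + 491.67 = 602.1.
C = (602.1 - 491.67) / (0.8) = 138.0.

138.0°C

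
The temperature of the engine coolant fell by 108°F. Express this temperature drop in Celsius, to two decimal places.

60.00°C

Only the scale ratio 5/9 matters for a change in temperature.
108 × 5/9 = 60.00.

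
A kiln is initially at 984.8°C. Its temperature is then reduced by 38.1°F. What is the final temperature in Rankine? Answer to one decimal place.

The 38.1°F change is an interval, so only the factor 5/9 applies: -38.1 × 5/9 = -21.1667°C.
Final Celsius temperature: 984.8000 - 21.1667 = 963.6333°C.
In Rankine: 963.6333 × 1.8 + 491.67 = 2226.2°R.

2226.2°R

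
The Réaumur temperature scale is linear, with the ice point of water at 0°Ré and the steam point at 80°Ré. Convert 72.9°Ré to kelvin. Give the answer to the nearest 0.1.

Linear interpolation between the fixed points: C = (72.9 - 0) × 100 / (80 - 0) = 91.1250°C.
Then 91.1250 + 273.15 = 364.3 K.

364.3 K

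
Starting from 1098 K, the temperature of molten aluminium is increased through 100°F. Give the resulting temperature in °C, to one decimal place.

880.4°C

Initial temperature in Celsius: 1098 - 273.15 = 824.8500°C.
The 100°F change is an interval, so only the factor 5/9 applies: +100 × 5/9 = +55.5556°C.
Final Celsius temperature: 824.8500 + 55.5556 = 880.4056°C.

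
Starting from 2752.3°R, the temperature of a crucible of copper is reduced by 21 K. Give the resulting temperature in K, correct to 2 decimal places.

1508.06 K

Initial temperature in Celsius: (2752.3 - 491.67) × 5/9 = 1255.9056°C.
The 21 K change is an interval; Kelvin and Celsius degrees are the same size, so ΔC = -21°C.
Final Celsius temperature: 1255.9056 - 21.0000 = 1234.9056°C.
In kelvin: 1234.9056 + 273.15 = 1508.06 K.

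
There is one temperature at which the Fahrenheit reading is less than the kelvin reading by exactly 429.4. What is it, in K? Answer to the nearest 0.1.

37.8 K

Let K be the kelvin reading. The Fahrenheit reading is F = 1.8·K - 459.67.
Require F - K = -429.4: (0.8)·K - 459.67 = -429.4.
K = (-429.4 + 459.67) / (0.8) = 37.8.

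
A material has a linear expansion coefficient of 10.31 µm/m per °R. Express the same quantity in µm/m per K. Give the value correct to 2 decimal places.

18.56 µm/m per K

Since only a temperature interval is involved, the additive offset between the scales drops out.
A change of 1 K is a change of 1.8°R, so per K the value is 10.31 × 1.8 = 18.56.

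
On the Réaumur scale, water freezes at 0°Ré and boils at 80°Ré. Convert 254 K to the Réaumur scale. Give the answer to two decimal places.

First in Celsius: 254 - 273.15 = -19.1500°C.
Linearly onto the Réaumur scale: 0 + (-19.1500 / 100) × (80 - 0) = -15.32°Ré.

-15.32°Ré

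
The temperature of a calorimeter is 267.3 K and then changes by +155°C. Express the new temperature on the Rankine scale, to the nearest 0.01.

Initial temperature in Celsius: 267.3 - 273.15 = -5.8500°C.
Final Celsius temperature: -5.8500 + 155.0000 = 149.1500°C.
In Rankine: 149.1500 × 1.8 + 491.67 = 760.14°R.

760.14°R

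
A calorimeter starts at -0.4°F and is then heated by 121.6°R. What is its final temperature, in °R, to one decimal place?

580.9°R

Initial temperature in Celsius: (-0.4 - 32) × 5/9 = -18.0000°C.
The 121.6°R change is an interval, so only the factor 5/9 applies: +121.6 × 5/9 = +67.5556°C.
Final Celsius temperature: -18.0000 + 67.5556 = 49.5556°C.
In Rankine: 49.5556 × 1.8 + 491.67 = 580.9°R.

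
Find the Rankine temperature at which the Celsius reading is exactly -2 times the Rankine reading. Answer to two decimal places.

Let R be the Rankine reading. The Celsius reading is C = 5/9·R - 273.15.
Require C = -2·R: 5/9·R - 273.15 = -2·R.
(23/9)·R = 273.15  ⇒  R = 106.88.

106.88°R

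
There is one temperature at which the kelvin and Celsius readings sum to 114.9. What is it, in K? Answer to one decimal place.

194.0 K

Let K be the kelvin reading. The Celsius reading is C = 1·K - 273.15.
Require K + C = 114.9: (2)·K - 273.15 = 114.9.
K = (114.9 + 273.15) / (2) = 194.0.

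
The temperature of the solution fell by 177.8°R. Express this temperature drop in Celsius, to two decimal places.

98.78°C

For a temperature interval the offset drops out; only the factor 5/9 applies.
177.8 × 5/9 = 98.78.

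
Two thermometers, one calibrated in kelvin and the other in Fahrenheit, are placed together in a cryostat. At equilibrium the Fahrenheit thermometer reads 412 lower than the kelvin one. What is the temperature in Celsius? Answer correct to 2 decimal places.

Let x be the kelvin reading; then the Fahrenheit reading is 1.8·x - 459.67.
(1.8·x - 459.67) - x = -412  ⇒  (0.8)·x = 47.67  ⇒  x = 59.5875 K.
In Celsius: 59.5875 - 273.15 = -213.56°C.

-213.56°C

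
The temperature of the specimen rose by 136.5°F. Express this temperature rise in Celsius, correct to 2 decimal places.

An interval of 1°F corresponds to 5/9°C.
136.5 × 5/9 = 75.83.

75.83°C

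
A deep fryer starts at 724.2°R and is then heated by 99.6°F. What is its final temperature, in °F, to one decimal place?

364.1°F

Initial temperature in Celsius: (724.2 - 491.67) × 5/9 = 129.1833°C.
The 99.6°F change is an interval, so only the factor 5/9 applies: +99.6 × 5/9 = +55.3333°C.
Final Celsius temperature: 129.1833 + 55.3333 = 184.5167°C.
In Fahrenheit: 184.5167 × 1.8 + 32 = 364.1°F.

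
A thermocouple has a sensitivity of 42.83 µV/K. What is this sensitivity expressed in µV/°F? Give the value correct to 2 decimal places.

Since only a temperature interval is involved, the additive offset between the scales drops out.
A change of 1°F is a change of 5/9 K, so per °F the value is 42.83 × 5/9 = 23.79.

23.79 µV/°F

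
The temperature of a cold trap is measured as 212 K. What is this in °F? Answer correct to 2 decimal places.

-78.07°F

In Celsius: 212 - 273.15 = -61.1500°C.
In Fahrenheit: -61.1500 × 1.8 + 32 = -78.07°F.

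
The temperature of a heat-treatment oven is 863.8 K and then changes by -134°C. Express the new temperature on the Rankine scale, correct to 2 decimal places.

1313.64°R

Initial temperature in Celsius: 863.8 - 273.15 = 590.6500°C.
Final Celsius temperature: 590.6500 - 134.0000 = 456.6500°C.
In Rankine: 456.6500 × 1.8 + 491.67 = 1313.64°R.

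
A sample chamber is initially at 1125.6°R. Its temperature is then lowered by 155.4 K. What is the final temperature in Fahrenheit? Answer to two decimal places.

386.21°F

Initial temperature in Celsius: (1125.6 - 491.67) × 5/9 = 352.1833°C.
The 155.4 K change is an interval; Kelvin and Celsius degrees are the same size, so ΔC = -155.4°C.
Final Celsius temperature: 352.1833 - 155.4000 = 196.7833°C.
In Fahrenheit: 196.7833 × 1.8 + 32 = 386.21°F.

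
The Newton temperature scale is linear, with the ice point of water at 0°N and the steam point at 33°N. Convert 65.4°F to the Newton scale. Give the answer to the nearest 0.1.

6.1°N

First in Celsius: (65.4 - 32) × 5/9 = 18.5556°C.
Linearly onto the Newton scale: 0 + (18.5556 / 100) × (33 - 0) = 6.1°N.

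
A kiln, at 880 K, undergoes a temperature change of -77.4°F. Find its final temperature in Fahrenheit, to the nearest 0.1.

1046.9°F

Initial temperature in Celsius: 880 - 273.15 = 606.8500°C.
The 77.4°F change is an interval, so only the factor 5/9 applies: -77.4 × 5/9 = -43.0000°C.
Final Celsius temperature: 606.8500 - 43.0000 = 563.8500°C.
In Fahrenheit: 563.8500 × 1.8 + 32 = 1046.9°F.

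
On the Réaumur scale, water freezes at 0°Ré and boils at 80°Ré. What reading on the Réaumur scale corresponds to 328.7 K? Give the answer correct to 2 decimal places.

First in Celsius: 328.7 - 273.15 = 55.5500°C.
Linearly onto the Réaumur scale: 0 + (55.5500 / 100) × (80 - 0) = 44.44°Ré.

44.44°Ré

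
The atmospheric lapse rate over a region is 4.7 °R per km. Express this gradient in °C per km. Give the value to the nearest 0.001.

2.611 °C/km

The quantity depends on a temperature interval, so only the ratio of degree sizes applies; the offset between the scales is irrelevant.
A change of 1°R is a change of 5/9°C, so 4.7 × 5/9 = 2.611.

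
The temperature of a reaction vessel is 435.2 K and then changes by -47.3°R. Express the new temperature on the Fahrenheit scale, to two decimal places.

276.39°F

Initial temperature in Celsius: 435.2 - 273.15 = 162.0500°C.
The 47.3°R change is an interval, so only the factor 5/9 applies: -47.3 × 5/9 = -26.2778°C.
Final Celsius temperature: 162.0500 - 26.2778 = 135.7722°C.
In Fahrenheit: 135.7722 × 1.8 + 32 = 276.39°F.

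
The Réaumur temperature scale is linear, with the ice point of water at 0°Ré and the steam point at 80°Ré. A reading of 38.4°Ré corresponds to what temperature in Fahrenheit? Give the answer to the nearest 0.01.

118.40°F

Linear interpolation between the fixed points: C = (38.4 - 0) × 100 / (80 - 0) = 48.0000°C.
Then 48.0000 × 1.8 + 32 = 118.40°F.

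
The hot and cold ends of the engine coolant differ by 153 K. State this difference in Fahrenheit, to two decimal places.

For a temperature interval the offset drops out; only the factor 1.8 applies.
153 × 1.8 = 275.40.

275.40°F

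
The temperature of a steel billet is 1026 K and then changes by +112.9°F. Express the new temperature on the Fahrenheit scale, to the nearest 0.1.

1500.0°F

Initial temperature in Celsius: 1026 - 273.15 = 752.8500°C.
The 112.9°F change is an interval, so only the factor 5/9 applies: +112.9 × 5/9 = +62.7222°C.
Final Celsius temperature: 752.8500 + 62.7222 = 815.5722°C.
In Fahrenheit: 815.5722 × 1.8 + 32 = 1500.0°F.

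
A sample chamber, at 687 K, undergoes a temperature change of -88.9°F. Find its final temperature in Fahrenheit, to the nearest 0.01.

Initial temperature in Celsius: 687 - 273.15 = 413.8500°C.
The 88.9°F change is an interval, so only the factor 5/9 applies: -88.9 × 5/9 = -49.3889°C.
Final Celsius temperature: 413.8500 - 49.3889 = 364.4611°C.
In Fahrenheit: 364.4611 × 1.8 + 32 = 688.03°F.

688.03°F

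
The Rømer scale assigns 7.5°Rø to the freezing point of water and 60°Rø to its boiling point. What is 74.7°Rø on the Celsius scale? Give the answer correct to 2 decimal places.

128.00°C

Linear interpolation between the fixed points: C = (74.7 - 7.5) × 100 / (60 - 7.5) = 128.0000°C.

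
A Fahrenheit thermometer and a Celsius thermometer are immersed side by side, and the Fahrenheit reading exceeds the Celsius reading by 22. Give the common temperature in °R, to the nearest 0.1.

469.2°R

Let x be the Fahrenheit reading; then the Celsius reading is 5/9·x - 17.7778.
(5/9·x - 17.7778) - x = -22  ⇒  (-4/9)·x = -38/9  ⇒  x = 9.5000°F.
In Celsius: (9.5 - 32) × 5/9 = -12.5000°C.
In Rankine: -12.5000 × 1.8 + 491.67 = 469.2°R.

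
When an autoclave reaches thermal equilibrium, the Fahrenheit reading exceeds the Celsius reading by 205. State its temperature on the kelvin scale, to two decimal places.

489.40 K

Let x be the Celsius reading; then the Fahrenheit reading is 1.8·x + 32.
(1.8·x + 32) - x = 205  ⇒  (0.8)·x = 173  ⇒  x = 216.2500°C.
In kelvin: 216.2500 + 273.15 = 489.40 K.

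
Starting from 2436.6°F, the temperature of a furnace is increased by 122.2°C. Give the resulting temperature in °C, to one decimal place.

Initial temperature in Celsius: (2436.6 - 32) × 5/9 = 1335.8889°C.
Final Celsius temperature: 1335.8889 + 122.2000 = 1458.0889°C.

1458.1°C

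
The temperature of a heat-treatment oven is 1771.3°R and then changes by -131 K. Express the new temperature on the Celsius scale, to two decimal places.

579.91°C

Initial temperature in Celsius: (1771.3 - 491.67) × 5/9 = 710.9056°C.
The 131 K change is an interval; Kelvin and Celsius degrees are the same size, so ΔC = -131°C.
Final Celsius temperature: 710.9056 - 131.0000 = 579.9056°C.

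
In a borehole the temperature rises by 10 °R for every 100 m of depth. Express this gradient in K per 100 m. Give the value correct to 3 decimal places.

Since only a temperature interval is involved, the additive offset between the scales drops out.
A change of 1°R is a change of 5/9 K, so 10 × 5/9 = 5.556.

5.556 K/100 m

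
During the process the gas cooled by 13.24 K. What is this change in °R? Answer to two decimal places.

Only the scale ratio 1.8 matters for a change in temperature.
13.24 × 1.8 = 23.83.

23.83°R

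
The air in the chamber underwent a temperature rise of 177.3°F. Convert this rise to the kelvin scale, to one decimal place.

An interval of 1°F corresponds to 5/9 K.
177.3 × 5/9 = 98.5.

98.5 K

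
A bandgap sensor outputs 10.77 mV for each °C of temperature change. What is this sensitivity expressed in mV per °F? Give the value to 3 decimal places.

5.983 mV per °F

Since only a temperature interval is involved, the additive offset between the scales drops out.
A change of 1°F is a change of 5/9°C, so per °F the value is 10.77 × 5/9 = 5.983.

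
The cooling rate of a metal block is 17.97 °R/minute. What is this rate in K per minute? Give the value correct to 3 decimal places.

The quantity depends on a temperature interval, so only the ratio of degree sizes applies; the offset between the scales is irrelevant.
A change of 1°R is a change of 5/9 K, so 17.97 × 5/9 = 9.983.

9.983 K/minute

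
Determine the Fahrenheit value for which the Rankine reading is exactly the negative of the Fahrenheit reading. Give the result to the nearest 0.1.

-229.8°F

Let F be the Fahrenheit reading. The Rankine reading is R = 1·F + 459.67.
Require R = -1·F: 1·F + 459.67 = -1·F.
(2)·F = -459.67  ⇒  F = -229.8.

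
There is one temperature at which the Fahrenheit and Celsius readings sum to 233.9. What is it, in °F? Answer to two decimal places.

161.79°F

Let F be the Fahrenheit reading. The Celsius reading is C = 5/9·F - 17.7778.
Require F + C = 233.9: (14/9)·F - 17.7778 = 233.9.
F = (233.9 + 17.7778) / (14/9) = 161.79.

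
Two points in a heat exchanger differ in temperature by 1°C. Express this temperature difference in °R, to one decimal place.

1.8°R

For a temperature interval the offset drops out; only the factor 1.8 applies.
1 × 1.8 = 1.8.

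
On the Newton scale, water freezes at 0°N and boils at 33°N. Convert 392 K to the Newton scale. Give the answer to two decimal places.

First in Celsius: 392 - 273.15 = 118.8500°C.
Linearly onto the Newton scale: 0 + (118.8500 / 100) × (33 - 0) = 39.22°N.

39.22°N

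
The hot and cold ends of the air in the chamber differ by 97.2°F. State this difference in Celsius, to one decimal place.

54.0°C

For a temperature interval the offset drops out; only the factor 5/9 applies.
97.2 × 5/9 = 54.0.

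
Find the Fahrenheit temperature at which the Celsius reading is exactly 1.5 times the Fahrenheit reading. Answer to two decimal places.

Let F be the Fahrenheit reading. The Celsius reading is C = 5/9·F - 17.7778.
Require C = 1.5·F: 5/9·F - 17.7778 = 1.5·F.
(-17/18)·F = 17.7778  ⇒  F = -18.82.

-18.82°F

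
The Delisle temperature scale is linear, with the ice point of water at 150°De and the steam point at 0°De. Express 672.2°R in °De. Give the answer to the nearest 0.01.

-0.44°De

First in Celsius: (672.2 - 491.67) × 5/9 = 100.2944°C.
Linearly onto the Delisle scale: 150 + (100.2944 / 100) × (0 - 150) = -0.44°De.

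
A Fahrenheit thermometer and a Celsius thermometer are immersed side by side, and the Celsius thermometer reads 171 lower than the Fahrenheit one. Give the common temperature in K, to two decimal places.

446.90 K

Let x be the Fahrenheit reading; then the Celsius reading is 5/9·x - 17.7778.
(5/9·x - 17.7778) - x = -171  ⇒  (-4/9)·x = -153.222  ⇒  x = 344.7500°F.
In Celsius: (344.75 - 32) × 5/9 = 173.7500°C.
In kelvin: 173.7500 + 273.15 = 446.90 K.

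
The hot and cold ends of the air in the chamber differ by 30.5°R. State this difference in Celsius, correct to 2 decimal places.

Only the scale ratio 5/9 matters for a change in temperature.
30.5 × 5/9 = 16.94.

16.94°C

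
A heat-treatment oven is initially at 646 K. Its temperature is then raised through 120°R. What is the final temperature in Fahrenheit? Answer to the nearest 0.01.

823.13°F

Initial temperature in Celsius: 646 - 273.15 = 372.8500°C.
The 120°R change is an interval, so only the factor 5/9 applies: +120 × 5/9 = +66.6667°C.
Final Celsius temperature: 372.8500 + 66.6667 = 439.5167°C.
In Fahrenheit: 439.5167 × 1.8 + 32 = 823.13°F.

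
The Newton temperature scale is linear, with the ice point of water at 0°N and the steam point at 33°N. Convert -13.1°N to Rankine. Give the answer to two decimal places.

420.22°R

Linear interpolation between the fixed points: C = (-13.1 - 0) × 100 / (33 - 0) = -39.6970°C.
Then -39.6970 × 1.8 + 491.67 = 420.22°R.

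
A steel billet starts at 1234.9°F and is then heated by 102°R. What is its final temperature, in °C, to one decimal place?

724.9°C

Initial temperature in Celsius: (1234.9 - 32) × 5/9 = 668.2778°C.
The 102°R change is an interval, so only the factor 5/9 applies: +102 × 5/9 = +56.6667°C.
Final Celsius temperature: 668.2778 + 56.6667 = 724.9444°C.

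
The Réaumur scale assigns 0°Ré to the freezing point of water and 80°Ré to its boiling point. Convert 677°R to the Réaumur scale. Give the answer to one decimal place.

82.4°Ré

First in Celsius: (677 - 491.67) × 5/9 = 102.9611°C.
Linearly onto the Réaumur scale: 0 + (102.9611 / 100) × (80 - 0) = 82.4°Ré.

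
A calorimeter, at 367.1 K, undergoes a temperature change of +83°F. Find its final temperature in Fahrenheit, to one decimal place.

284.1°F

Initial temperature in Celsius: 367.1 - 273.15 = 93.9500°C.
The 83°F change is an interval, so only the factor 5/9 applies: +83 × 5/9 = +46.1111°C.
Final Celsius temperature: 93.9500 + 46.1111 = 140.0611°C.
In Fahrenheit: 140.0611 × 1.8 + 32 = 284.1°F.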